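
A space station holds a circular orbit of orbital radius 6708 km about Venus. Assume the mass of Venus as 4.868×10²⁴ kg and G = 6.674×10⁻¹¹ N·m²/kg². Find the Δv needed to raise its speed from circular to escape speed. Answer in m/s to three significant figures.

Δv ≈ 2880 m/s

μ = GM = 6.674×10⁻¹¹ × 4.868×10²⁴ = 3.249×10¹⁴ m³/s².
r = 6708 km = 6.708×10⁶ m.
Circular speed v_c = √(μ/r) = 6959 m/s.
Escape speed v_esc = √(2μ/r) = √2 × v_c = 9842 m/s.
Δv = v_esc − v_c = 2883 m/s.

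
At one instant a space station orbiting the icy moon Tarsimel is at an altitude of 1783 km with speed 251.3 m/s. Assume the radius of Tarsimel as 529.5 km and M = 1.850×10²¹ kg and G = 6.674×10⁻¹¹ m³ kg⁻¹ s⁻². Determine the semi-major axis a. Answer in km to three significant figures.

a ≈ 2830 km

μ = GM = 6.674×10⁻¹¹ × 1.850×10²¹ = 1.235×10¹¹ m³/s².
r = 529.5 + 1783 = 2312.5 km = 2.312×10⁶ m.
Vis-viva rearranged: 1/a = 2/r − v²/μ = 8.649×10⁻⁷ − 5.115×10⁻⁷ = 3.534×10⁻⁷ m⁻¹.
a = 2.830×10⁶ m = 2829.8 km.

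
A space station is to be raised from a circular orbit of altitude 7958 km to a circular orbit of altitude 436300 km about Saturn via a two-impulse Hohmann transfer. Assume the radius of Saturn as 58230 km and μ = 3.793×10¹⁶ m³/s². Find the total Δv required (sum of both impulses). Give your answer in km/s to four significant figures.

Δv_total ≈ 12.36 km/s

r₁ = 58230 + 7958 = 66188 km = 6.6188×10⁷ m.
r₂ = 58230 + 436300 = 494530 km = 4.9453×10⁸ m.
Transfer ellipse a_t = (r₁ + r₂)/2 = 2.804×10⁸ m.
At r₁: circular v_c1 = √(μ/r₁) = 23940 m/s; transfer-perikrone v_p = √[μ(2/r₁ − 1/a_t)] = 31790 m/s.
Δv₁ = v_p − v_c1 = 7855 m/s.
At r₂: circular v_c2 = √(μ/r₂) = 8758 m/s; transfer-apokrone v_a = √[μ(2/r₂ − 1/a_t)] = 4255 m/s.
Δv₂ = v_c2 − v_a = 4503 m/s.
Total Δv = Δv₁ + Δv₂ = 12360 m/s = 12.36 km/s.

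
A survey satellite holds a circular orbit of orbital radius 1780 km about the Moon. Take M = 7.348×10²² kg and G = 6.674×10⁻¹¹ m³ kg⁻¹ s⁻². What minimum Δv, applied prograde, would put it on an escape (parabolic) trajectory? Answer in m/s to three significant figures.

Δv ≈ 688 m/s

μ = GM = 6.674×10⁻¹¹ × 7.348×10²² = 4.904×10¹² m³/s².
r = 1780 km = 1.780×10⁶ m.
Circular speed v_c = √(μ/r) = 1660 m/s.
Escape speed v_esc = √(2μ/r) = √2 × v_c = 2347 m/s.
Δv = v_esc − v_c = 687.5 m/s.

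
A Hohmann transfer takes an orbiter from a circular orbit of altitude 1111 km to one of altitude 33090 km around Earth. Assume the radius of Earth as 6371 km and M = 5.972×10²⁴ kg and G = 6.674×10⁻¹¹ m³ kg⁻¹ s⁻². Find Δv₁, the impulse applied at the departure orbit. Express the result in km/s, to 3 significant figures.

Δv ≈ 2.16 km/s

μ = GM = 6.674×10⁻¹¹ × 5.972×10²⁴ = 3.986×10¹⁴ m³/s².
r₁ = 6371 + 1111 = 7482.0 km = 7.4820×10⁶ m.
r₂ = 6371 + 33090 = 39461 km = 3.9461×10⁷ m.
Transfer ellipse a_t = (r₁ + r₂)/2 = 2.347×10⁷ m.
At r₁: circular v_c1 = √(μ/r₁) = 7299 m/s; transfer-perigee v_p = √[μ(2/r₁ − 1/a_t)] = 9464 m/s.
Δv₁ = v_p − v_c1 = 2165 m/s.
= 2.165 km/s.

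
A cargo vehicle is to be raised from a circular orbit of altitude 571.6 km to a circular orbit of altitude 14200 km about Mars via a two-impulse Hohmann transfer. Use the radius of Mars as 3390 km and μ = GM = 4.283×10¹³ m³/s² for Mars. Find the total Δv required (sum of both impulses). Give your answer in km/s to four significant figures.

r₁ = 3390 + 571.6 = 3961.6 km = 3.9616×10⁶ m.
r₂ = 3390 + 14200 = 17590 km = 1.7590×10⁷ m.
Transfer ellipse a_t = (r₁ + r₂)/2 = 1.078×10⁷ m.
At r₁: circular v_c1 = √(μ/r₁) = 3288 m/s; transfer-periapsis v_p = √[μ(2/r₁ − 1/a_t)] = 4201 m/s.
Δv₁ = v_p − v_c1 = 912.9 m/s.
At r₂: circular v_c2 = √(μ/r₂) = 1560 m/s; transfer-apoapsis v_a = √[μ(2/r₂ − 1/a_t)] = 946.1 m/s.
Δv₂ = v_c2 − v_a = 614.3 m/s.
Total Δv = Δv₁ + Δv₂ = 1527 m/s = 1.527 km/s.

Δv_total ≈ 1.527 km/s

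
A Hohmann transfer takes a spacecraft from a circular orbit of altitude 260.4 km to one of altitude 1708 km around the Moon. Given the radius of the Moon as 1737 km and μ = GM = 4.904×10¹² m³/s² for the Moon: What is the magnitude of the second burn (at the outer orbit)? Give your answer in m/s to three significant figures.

Δv ≈ 171 m/s

r₁ = 1737 + 260.4 = 1997.4 km = 1.9974×10⁶ m.
r₂ = 1737 + 1708 = 3445.0 km = 3.4450×10⁶ m.
Transfer ellipse a_t = (r₁ + r₂)/2 = 2.721×10⁶ m.
At r₁: circular v_c1 = √(μ/r₁) = 1567 m/s; transfer-perilune v_p = √[μ(2/r₁ − 1/a_t)] = 1763 m/s.
At r₂: circular v_c2 = √(μ/r₂) = 1193 m/s; transfer-apolune v_a = √[μ(2/r₂ − 1/a_t)] = 1022 m/s.
Δv₂ = v_c2 − v_a = 170.9 m/s.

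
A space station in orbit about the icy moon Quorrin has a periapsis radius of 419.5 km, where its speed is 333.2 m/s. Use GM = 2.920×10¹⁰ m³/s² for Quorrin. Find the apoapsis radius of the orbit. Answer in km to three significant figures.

r_p = 4.195×10⁵ m.
Specific energy ε = v²/2 − μ/r = -1.410×10⁴ J/kg, so a = −μ/(2ε) = 1.036×10⁶ m.
The apsides satisfy r_p + r_a = 2a, so the apoapsis radius is 2a − r_p = 1.652×10⁶ m = 1652.1 km.

apoapsis radius ≈ 1650 km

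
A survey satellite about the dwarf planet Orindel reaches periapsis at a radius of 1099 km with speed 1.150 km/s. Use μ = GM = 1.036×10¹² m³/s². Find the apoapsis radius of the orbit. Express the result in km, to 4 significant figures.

apoapsis radius ≈ 2582 km

r_p = 1.099×10⁶ m.
Specific energy ε = v²/2 − μ/r = -2.814×10⁵ J/kg, so a = −μ/(2ε) = 1.841×10⁶ m.
The apsides satisfy r_p + r_a = 2a, so the apoapsis radius is 2a − r_p = 2.582×10⁶ m = 2582.3 km.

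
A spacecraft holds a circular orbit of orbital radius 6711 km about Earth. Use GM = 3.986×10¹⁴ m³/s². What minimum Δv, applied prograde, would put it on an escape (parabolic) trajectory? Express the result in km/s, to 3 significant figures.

Δv ≈ 3.19 km/s

r = 6711 km = 6.711×10⁶ m.
Circular speed v_c = √(μ/r) = 7707 m/s.
Escape speed v_esc = √(2μ/r) = √2 × v_c = 10900 m/s.
Δv = v_esc − v_c = 3192 m/s = 3.192 km/s.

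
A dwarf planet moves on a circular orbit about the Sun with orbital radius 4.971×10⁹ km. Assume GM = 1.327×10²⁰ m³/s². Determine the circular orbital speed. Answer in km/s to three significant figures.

r = 4.971×10⁹ km = 4.971×10¹² m.
For a circular orbit v = √(μ/r) = √(1.327×10²⁰ / 4.971×10¹²) = √(2.669×10⁷) = 5167 m/s.
That is 5.167 km/s.

v ≈ 5.17 km/s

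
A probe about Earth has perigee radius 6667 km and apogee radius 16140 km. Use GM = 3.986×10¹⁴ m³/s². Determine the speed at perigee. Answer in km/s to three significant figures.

Semi-major axis a = (r_p + r_a)/2 = 11404 km = 1.140×10⁷ m.
Vis-viva: v² = μ(2/r − 1/a) = 3.986×10¹⁴ × (3.000×10⁻⁷ − 8.769×10⁻⁸) = 8.462×10⁷ m²/s².
v = 9199 m/s = 9.199 km/s.

v ≈ 9.20 km/s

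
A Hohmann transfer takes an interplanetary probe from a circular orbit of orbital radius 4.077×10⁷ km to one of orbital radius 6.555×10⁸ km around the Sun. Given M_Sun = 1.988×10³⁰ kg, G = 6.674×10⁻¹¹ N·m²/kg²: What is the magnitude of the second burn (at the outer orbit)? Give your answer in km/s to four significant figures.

μ = GM = 6.674×10⁻¹¹ × 1.988×10³⁰ = 1.327×10²⁰ m³/s².
r₁ = 4.077×10⁷ km = 4.077×10¹⁰ m.
r₂ = 6.555×10⁸ km = 6.555×10¹¹ m.
Transfer ellipse a_t = (r₁ + r₂)/2 = 3.481×10¹¹ m.
At r₁: circular v_c1 = √(μ/r₁) = 57050 m/s; transfer-perihelion v_p = √[μ(2/r₁ − 1/a_t)] = 78280 m/s.
At r₂: circular v_c2 = √(μ/r₂) = 14230 m/s; transfer-aphelion v_a = √[μ(2/r₂ − 1/a_t)] = 4869 m/s.
Δv₂ = v_c2 − v_a = 9358 m/s.
= 9.358 km/s.

Δv ≈ 9.358 km/s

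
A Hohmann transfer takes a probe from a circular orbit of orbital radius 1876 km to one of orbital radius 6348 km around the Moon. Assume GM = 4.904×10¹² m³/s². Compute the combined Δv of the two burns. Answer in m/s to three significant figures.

Δv_total ≈ 677 m/s

r₁ = 1876 km = 1.876×10⁶ m.
r₂ = 6348 km = 6.348×10⁶ m.
Transfer ellipse a_t = (r₁ + r₂)/2 = 4.112×10⁶ m.
At r₁: circular v_c1 = √(μ/r₁) = 1617 m/s; transfer-perilune v_p = √[μ(2/r₁ − 1/a_t)] = 2009 m/s.
Δv₁ = v_p − v_c1 = 392.1 m/s.
At r₂: circular v_c2 = √(μ/r₂) = 878.9 m/s; transfer-apolune v_a = √[μ(2/r₂ − 1/a_t)] = 593.7 m/s.
Δv₂ = v_c2 − v_a = 285.3 m/s.
Total Δv = Δv₁ + Δv₂ = 677.3 m/s.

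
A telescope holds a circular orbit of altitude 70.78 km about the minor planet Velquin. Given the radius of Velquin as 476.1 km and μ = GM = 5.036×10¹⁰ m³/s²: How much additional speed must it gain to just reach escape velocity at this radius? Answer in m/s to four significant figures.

Δv ≈ 125.7 m/s

r = 476.1 + 70.78 = 546.88 km = 5.4688×10⁵ m.
Circular speed v_c = √(μ/r) = 303.5 m/s.
Escape speed v_esc = √(2μ/r) = √2 × v_c = 429.2 m/s.
Δv = v_esc − v_c = 125.7 m/s.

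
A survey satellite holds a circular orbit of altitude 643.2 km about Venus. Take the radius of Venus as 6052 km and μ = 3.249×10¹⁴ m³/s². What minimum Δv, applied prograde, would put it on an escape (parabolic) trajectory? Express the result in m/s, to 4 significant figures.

Δv ≈ 2885 m/s

r = 6052 + 643.2 = 6695.2 km = 6.6952×10⁶ m.
Circular speed v_c = √(μ/r) = 6966 m/s.
Escape speed v_esc = √(2μ/r) = √2 × v_c = 9852 m/s.
Δv = v_esc − v_c = 2885 m/s.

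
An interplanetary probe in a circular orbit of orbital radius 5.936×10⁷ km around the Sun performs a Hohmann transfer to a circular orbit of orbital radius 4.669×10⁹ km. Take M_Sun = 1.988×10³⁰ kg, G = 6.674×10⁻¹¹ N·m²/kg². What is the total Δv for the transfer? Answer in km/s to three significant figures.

μ = GM = 6.674×10⁻¹¹ × 1.988×10³⁰ = 1.327×10²⁰ m³/s².
r₁ = 5.936×10⁷ km = 5.936×10¹⁰ m.
r₂ = 4.669×10⁹ km = 4.669×10¹² m.
Transfer ellipse a_t = (r₁ + r₂)/2 = 2.364×10¹² m.
At r₁: circular v_c1 = √(μ/r₁) = 47280 m/s; transfer-perihelion v_p = √[μ(2/r₁ − 1/a_t)] = 66440 m/s.
Δv₁ = v_p − v_c1 = 19160 m/s.
At r₂: circular v_c2 = √(μ/r₂) = 5331 m/s; transfer-aphelion v_a = √[μ(2/r₂ − 1/a_t)] = 844.7 m/s.
Δv₂ = v_c2 − v_a = 4486 m/s.
Total Δv = Δv₁ + Δv₂ = 23650 m/s = 23.65 km/s.

Δv_total ≈ 23.6 km/s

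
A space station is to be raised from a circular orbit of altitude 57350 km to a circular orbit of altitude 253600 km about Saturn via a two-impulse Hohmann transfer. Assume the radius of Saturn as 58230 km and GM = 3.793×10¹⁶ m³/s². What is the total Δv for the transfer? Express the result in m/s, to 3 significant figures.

Δv_total ≈ 6690 m/s

r₁ = 58230 + 57350 = 115580 km = 1.1558×10⁸ m.
r₂ = 58230 + 253600 = 311830 km = 3.1183×10⁸ m.
Transfer ellipse a_t = (r₁ + r₂)/2 = 2.137×10⁸ m.
At r₁: circular v_c1 = √(μ/r₁) = 18120 m/s; transfer-perikrone v_p = √[μ(2/r₁ − 1/a_t)] = 21880 m/s.
Δv₁ = v_p − v_c1 = 3767 m/s.
At r₂: circular v_c2 = √(μ/r₂) = 11030 m/s; transfer-apokrone v_a = √[μ(2/r₂ − 1/a_t)] = 8111 m/s.
Δv₂ = v_c2 − v_a = 2918 m/s.
Total Δv = Δv₁ + Δv₂ = 6685 m/s.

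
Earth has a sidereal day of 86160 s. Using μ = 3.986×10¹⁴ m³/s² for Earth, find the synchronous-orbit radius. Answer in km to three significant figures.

r_sync ≈ 42200 km

A synchronous orbit has period T, so by Kepler's third law a = (μT²/4π²)^(1/3).
μT²/4π² = 3.986×10¹⁴ × (8.616×10⁴)² / 39.48 = 7.495×10²² m³.
a = 4.216×10⁷ m = 42163 km.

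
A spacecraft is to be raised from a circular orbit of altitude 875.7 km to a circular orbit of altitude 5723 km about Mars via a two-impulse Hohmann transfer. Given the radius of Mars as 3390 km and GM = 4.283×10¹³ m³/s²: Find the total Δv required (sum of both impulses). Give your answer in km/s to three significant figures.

Δv_total ≈ 0.966 km/s

r₁ = 3390 + 875.7 = 4265.7 km = 4.2657×10⁶ m.
r₂ = 3390 + 5723 = 9113.0 km = 9.1130×10⁶ m.
Transfer ellipse a_t = (r₁ + r₂)/2 = 6.689×10⁶ m.
At r₁: circular v_c1 = √(μ/r₁) = 3169 m/s; transfer-periapsis v_p = √[μ(2/r₁ − 1/a_t)] = 3698 m/s.
Δv₁ = v_p − v_c1 = 529.7 m/s.
At r₂: circular v_c2 = √(μ/r₂) = 2168 m/s; transfer-apoapsis v_a = √[μ(2/r₂ − 1/a_t)] = 1731 m/s.
Δv₂ = v_c2 − v_a = 436.7 m/s.
Total Δv = Δv₁ + Δv₂ = 966.5 m/s = 0.9665 km/s.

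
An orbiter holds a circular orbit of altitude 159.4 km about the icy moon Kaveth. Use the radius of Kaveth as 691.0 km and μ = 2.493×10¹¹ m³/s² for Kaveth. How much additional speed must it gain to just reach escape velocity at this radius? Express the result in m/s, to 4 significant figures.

r = 691.0 + 159.4 = 850.40 km = 8.5040×10⁵ m.
Circular speed v_c = √(μ/r) = 541.4 m/s.
Escape speed v_esc = √(2μ/r) = √2 × v_c = 765.7 m/s.
Δv = v_esc − v_c = 224.3 m/s.

Δv ≈ 224.3 m/s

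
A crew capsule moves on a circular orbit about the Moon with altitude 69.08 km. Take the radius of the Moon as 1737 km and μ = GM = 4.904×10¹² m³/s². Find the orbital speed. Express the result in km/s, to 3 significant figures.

r = 1737 + 69.08 = 1806.1 km = 1.8061×10⁶ m.
For a circular orbit v = √(μ/r) = √(4.904×10¹² / 1.806×10⁶) = √(2.715×10⁶) = 1648 m/s.
That is 1.648 km/s.

v ≈ 1.65 km/s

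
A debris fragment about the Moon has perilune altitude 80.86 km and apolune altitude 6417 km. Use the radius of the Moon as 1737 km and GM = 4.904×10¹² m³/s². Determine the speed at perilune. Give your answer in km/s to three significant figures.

r_p = 1737 + 80.86 = 1817.9 km = 1.8179×10⁶ m.
r_a = 1737 + 6417 = 8154.0 km = 8.1540×10⁶ m.
Semi-major axis a = (r_p + r_a)/2 = 4985.9 km = 4.986×10⁶ m.
Vis-viva: v² = μ(2/r − 1/a) = 4.904×10¹² × (1.100×10⁻⁶ − 2.006×10⁻⁷) = 4.412×10⁶ m²/s².
v = 2100 m/s = 2.100 km/s.

v ≈ 2.10 km/s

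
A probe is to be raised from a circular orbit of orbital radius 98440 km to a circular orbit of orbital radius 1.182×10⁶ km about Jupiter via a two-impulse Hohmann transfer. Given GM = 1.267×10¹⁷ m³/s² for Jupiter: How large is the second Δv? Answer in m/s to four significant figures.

r₁ = 98440 km = 9.844×10⁷ m.
r₂ = 1.182×10⁶ km = 1.182×10⁹ m.
Transfer ellipse a_t = (r₁ + r₂)/2 = 6.402×10⁸ m.
At r₁: circular v_c1 = √(μ/r₁) = 35880 m/s; transfer-perijove v_p = √[μ(2/r₁ − 1/a_t)] = 48750 m/s.
At r₂: circular v_c2 = √(μ/r₂) = 10350 m/s; transfer-apojove v_a = √[μ(2/r₂ − 1/a_t)] = 4060 m/s.
Δv₂ = v_c2 − v_a = 6294 m/s.

Δv ≈ 6294 m/s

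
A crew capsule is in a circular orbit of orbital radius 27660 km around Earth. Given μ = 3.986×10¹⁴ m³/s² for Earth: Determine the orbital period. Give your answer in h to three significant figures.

T ≈ 12.7 h

r = 27660 km = 2.766×10⁷ m.
Kepler's third law: T = 2π√(r³/μ) = 2π√((2.766×10⁷)³ / 3.986×10¹⁴).
r³/μ = 5.309×10⁷ s², so T = 2π × 7.286×10³ = 4.578×10⁴ s.
Converting: 4.578×10⁴ s ÷ 3600 = 12.72 h.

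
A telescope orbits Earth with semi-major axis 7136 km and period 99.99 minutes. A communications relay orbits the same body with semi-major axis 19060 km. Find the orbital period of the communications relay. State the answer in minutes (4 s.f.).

T₂ ≈ 436.5 minutes

Kepler's third law: T² ∝ a³, so T₂ = T₁ (a₂/a₁)^(3/2).
a₂/a₁ = 2.671, (a₂/a₁)^(3/2) = 4.365.
T₂ = 99.99 × 4.365 = 436.5 minutes.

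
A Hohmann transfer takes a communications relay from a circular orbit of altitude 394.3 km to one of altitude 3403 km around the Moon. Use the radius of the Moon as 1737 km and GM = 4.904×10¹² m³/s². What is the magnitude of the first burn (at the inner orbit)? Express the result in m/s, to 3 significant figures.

r₁ = 1737 + 394.3 = 2131.3 km = 2.1313×10⁶ m.
r₂ = 1737 + 3403 = 5140.0 km = 5.1400×10⁶ m.
Transfer ellipse a_t = (r₁ + r₂)/2 = 3.636×10⁶ m.
At r₁: circular v_c1 = √(μ/r₁) = 1517 m/s; transfer-perilune v_p = √[μ(2/r₁ − 1/a_t)] = 1804 m/s.
Δv₁ = v_p − v_c1 = 286.7 m/s.

Δv ≈ 287 m/s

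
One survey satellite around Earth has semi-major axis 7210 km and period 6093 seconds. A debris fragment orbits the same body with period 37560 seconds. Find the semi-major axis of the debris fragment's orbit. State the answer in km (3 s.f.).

Kepler's third law: a³ ∝ T², so a₂ = a₁ (T₂/T₁)^(2/3).
T₂/T₁ = 6.164, (T₂/T₁)^(2/3) = 3.362.
a₂ = 7210 × 3.362 = 24240 km.

a₂ ≈ 24200 km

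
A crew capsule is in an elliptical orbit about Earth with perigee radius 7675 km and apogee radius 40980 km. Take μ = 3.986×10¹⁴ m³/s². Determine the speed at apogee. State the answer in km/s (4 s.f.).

v ≈ 1.752 km/s

Semi-major axis a = (r_p + r_a)/2 = 24328 km = 2.433×10⁷ m.
Vis-viva: v² = μ(2/r − 1/a) = 3.986×10¹⁴ × (4.880×10⁻⁸ − 4.111×10⁻⁸) = 3.069×10⁶ m²/s².
v = 1752 m/s = 1.752 km/s.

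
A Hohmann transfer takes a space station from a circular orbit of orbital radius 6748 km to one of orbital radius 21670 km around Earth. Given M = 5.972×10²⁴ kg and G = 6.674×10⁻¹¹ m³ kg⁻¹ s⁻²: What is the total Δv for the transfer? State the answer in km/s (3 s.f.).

Δv_total ≈ 3.14 km/s

μ = GM = 6.674×10⁻¹¹ × 5.972×10²⁴ = 3.986×10¹⁴ m³/s².
r₁ = 6748 km = 6.748×10⁶ m.
r₂ = 21670 km = 2.167×10⁷ m.
Transfer ellipse a_t = (r₁ + r₂)/2 = 1.421×10⁷ m.
At r₁: circular v_c1 = √(μ/r₁) = 7685 m/s; transfer-perigee v_p = √[μ(2/r₁ − 1/a_t)] = 9491 m/s.
Δv₁ = v_p − v_c1 = 1806 m/s.
At r₂: circular v_c2 = √(μ/r₂) = 4289 m/s; transfer-apogee v_a = √[μ(2/r₂ − 1/a_t)] = 2955 m/s.
Δv₂ = v_c2 − v_a = 1333 m/s.
Total Δv = Δv₁ + Δv₂ = 3139 m/s = 3.139 km/s.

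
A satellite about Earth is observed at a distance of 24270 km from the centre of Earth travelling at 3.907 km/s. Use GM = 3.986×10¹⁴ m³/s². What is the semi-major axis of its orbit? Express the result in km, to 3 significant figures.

r = 2.427×10⁷ m.
Specific orbital energy ε = v²/2 − μ/r = (3907)²/2 − 3.986×10¹⁴/2.427×10⁷ = -8.791×10⁶ J/kg.
Since ε = −μ/(2a), a = −μ/(2ε) = 2.267×10⁷ m = 22670 km.

a ≈ 22700 km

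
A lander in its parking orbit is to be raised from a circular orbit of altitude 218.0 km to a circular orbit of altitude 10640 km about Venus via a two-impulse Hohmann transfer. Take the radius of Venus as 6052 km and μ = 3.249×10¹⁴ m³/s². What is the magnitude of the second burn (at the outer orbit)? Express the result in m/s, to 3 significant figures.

r₁ = 6052 + 218.0 = 6270.0 km = 6.2700×10⁶ m.
r₂ = 6052 + 10640 = 16692 km = 1.6692×10⁷ m.
Transfer ellipse a_t = (r₁ + r₂)/2 = 1.148×10⁷ m.
At r₁: circular v_c1 = √(μ/r₁) = 7198 m/s; transfer-periapsis v_p = √[μ(2/r₁ − 1/a_t)] = 8680 m/s.
At r₂: circular v_c2 = √(μ/r₂) = 4412 m/s; transfer-apoapsis v_a = √[μ(2/r₂ − 1/a_t)] = 3260 m/s.
Δv₂ = v_c2 − v_a = 1151 m/s.

Δv ≈ 1150 m/s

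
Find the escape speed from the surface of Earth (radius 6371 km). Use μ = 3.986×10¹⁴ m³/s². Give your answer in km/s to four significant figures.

r = R = 6.371×10⁶ m.
Escape speed v_esc = √(2μ/r) = √(2 × 3.986×10¹⁴ / 6.371×10⁶) = √(1.251×10⁸) = 11190 m/s.
= 11.19 km/s.

v_esc ≈ 11.19 km/s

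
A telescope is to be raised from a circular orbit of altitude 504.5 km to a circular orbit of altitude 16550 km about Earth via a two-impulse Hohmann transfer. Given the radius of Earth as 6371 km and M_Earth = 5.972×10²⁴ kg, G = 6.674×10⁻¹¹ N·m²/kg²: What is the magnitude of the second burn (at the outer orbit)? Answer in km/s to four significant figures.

μ = GM = 6.674×10⁻¹¹ × 5.972×10²⁴ = 3.986×10¹⁴ m³/s².
r₁ = 6371 + 504.5 = 6875.5 km = 6.8755×10⁶ m.
r₂ = 6371 + 16550 = 22921 km = 2.2921×10⁷ m.
Transfer ellipse a_t = (r₁ + r₂)/2 = 1.490×10⁷ m.
At r₁: circular v_c1 = √(μ/r₁) = 7614 m/s; transfer-perigee v_p = √[μ(2/r₁ − 1/a_t)] = 9444 m/s.
At r₂: circular v_c2 = √(μ/r₂) = 4170 m/s; transfer-apogee v_a = √[μ(2/r₂ − 1/a_t)] = 2833 m/s.
Δv₂ = v_c2 − v_a = 1337 m/s.
= 1.337 km/s.

Δv ≈ 1.337 km/s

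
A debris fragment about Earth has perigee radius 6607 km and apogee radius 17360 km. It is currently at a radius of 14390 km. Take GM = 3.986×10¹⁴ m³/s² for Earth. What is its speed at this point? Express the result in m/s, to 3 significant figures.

Semi-major axis a = (r_p + r_a)/2 = 11984 km = 1.198×10⁷ m.
Vis-viva: v² = μ(2/r − 1/a) = 3.986×10¹⁴ × (1.390×10⁻⁷ − 8.345×10⁻⁸) = 2.214×10⁷ m²/s².
v = 4705 m/s.

v ≈ 4710 m/s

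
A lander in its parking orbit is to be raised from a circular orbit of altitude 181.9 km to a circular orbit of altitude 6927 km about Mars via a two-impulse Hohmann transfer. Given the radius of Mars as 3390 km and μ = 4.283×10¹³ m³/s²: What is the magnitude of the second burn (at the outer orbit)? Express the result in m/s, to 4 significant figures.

Δv ≈ 576.2 m/s

r₁ = 3390 + 181.9 = 3571.9 km = 3.5719×10⁶ m.
r₂ = 3390 + 6927 = 10317 km = 1.0317×10⁷ m.
Transfer ellipse a_t = (r₁ + r₂)/2 = 6.944×10⁶ m.
At r₁: circular v_c1 = √(μ/r₁) = 3463 m/s; transfer-periapsis v_p = √[μ(2/r₁ − 1/a_t)] = 4221 m/s.
At r₂: circular v_c2 = √(μ/r₂) = 2037 m/s; transfer-apoapsis v_a = √[μ(2/r₂ − 1/a_t)] = 1461 m/s.
Δv₂ = v_c2 − v_a = 576.2 m/s.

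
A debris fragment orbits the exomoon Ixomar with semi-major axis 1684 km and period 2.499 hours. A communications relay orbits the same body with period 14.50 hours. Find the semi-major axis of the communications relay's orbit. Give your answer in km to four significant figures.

a₂ ≈ 5438 km

Kepler's third law: a³ ∝ T², so a₂ = a₁ (T₂/T₁)^(2/3).
T₂/T₁ = 5.802, (T₂/T₁)^(2/3) = 3.229.
a₂ = 1684 × 3.229 = 5438 km.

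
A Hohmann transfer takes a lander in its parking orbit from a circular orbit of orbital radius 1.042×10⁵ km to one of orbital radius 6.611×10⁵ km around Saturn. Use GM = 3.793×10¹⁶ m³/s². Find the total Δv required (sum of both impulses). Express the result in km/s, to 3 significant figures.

Δv_total ≈ 9.62 km/s

r₁ = 1.042×10⁵ km = 1.042×10⁸ m.
r₂ = 6.611×10⁵ km = 6.611×10⁸ m.
Transfer ellipse a_t = (r₁ + r₂)/2 = 3.826×10⁸ m.
At r₁: circular v_c1 = √(μ/r₁) = 19080 m/s; transfer-perikrone v_p = √[μ(2/r₁ − 1/a_t)] = 25080 m/s.
Δv₁ = v_p − v_c1 = 5999 m/s.
At r₂: circular v_c2 = √(μ/r₂) = 7575 m/s; transfer-apokrone v_a = √[μ(2/r₂ − 1/a_t)] = 3953 m/s.
Δv₂ = v_c2 − v_a = 3622 m/s.
Total Δv = Δv₁ + Δv₂ = 9621 m/s = 9.621 km/s.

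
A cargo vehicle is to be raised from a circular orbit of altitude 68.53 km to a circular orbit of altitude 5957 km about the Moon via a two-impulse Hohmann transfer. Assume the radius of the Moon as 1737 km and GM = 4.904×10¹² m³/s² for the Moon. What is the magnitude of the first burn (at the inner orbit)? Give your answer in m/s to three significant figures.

r₁ = 1737 + 68.53 = 1805.5 km = 1.8055×10⁶ m.
r₂ = 1737 + 5957 = 7694.0 km = 7.6940×10⁶ m.
Transfer ellipse a_t = (r₁ + r₂)/2 = 4.750×10⁶ m.
At r₁: circular v_c1 = √(μ/r₁) = 1648 m/s; transfer-perilune v_p = √[μ(2/r₁ − 1/a_t)] = 2098 m/s.
Δv₁ = v_p − v_c1 = 449.5 m/s.

Δv ≈ 449 m/s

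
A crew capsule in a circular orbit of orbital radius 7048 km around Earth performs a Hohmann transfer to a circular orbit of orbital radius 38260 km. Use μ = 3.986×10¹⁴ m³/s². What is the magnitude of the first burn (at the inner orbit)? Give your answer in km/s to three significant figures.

r₁ = 7048 km = 7.048×10⁶ m.
r₂ = 38260 km = 3.826×10⁷ m.
Transfer ellipse a_t = (r₁ + r₂)/2 = 2.265×10⁷ m.
At r₁: circular v_c1 = √(μ/r₁) = 7520 m/s; transfer-perigee v_p = √[μ(2/r₁ − 1/a_t)] = 9773 m/s.
Δv₁ = v_p − v_c1 = 2253 m/s.
= 2.253 km/s.

Δv ≈ 2.25 km/s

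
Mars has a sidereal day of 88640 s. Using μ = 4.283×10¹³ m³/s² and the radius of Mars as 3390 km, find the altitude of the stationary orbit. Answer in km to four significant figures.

A synchronous orbit has period T, so by Kepler's third law a = (μT²/4π²)^(1/3).
μT²/4π² = 4.283×10¹³ × (8.864×10⁴)² / 39.48 = 8.524×10²¹ m³.
a = 2.043×10⁷ m = 20428 km.
Altitude h = a − R = 20428 − 3390 = 17038 km.

h_sync ≈ 17040 km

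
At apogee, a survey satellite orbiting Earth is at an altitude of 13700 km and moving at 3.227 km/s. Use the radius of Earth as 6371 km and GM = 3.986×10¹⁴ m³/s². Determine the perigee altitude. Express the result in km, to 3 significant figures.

perigee altitude ≈ 761 km

r_a = 6371 + 13700 = 20071 km = 2.007×10⁷ m.
Specific energy ε = v²/2 − μ/r = -1.465×10⁷ J/kg, so a = −μ/(2ε) = 1.360×10⁷ m.
The apsides satisfy r_p + r_a = 2a, so the perigee radius is 2a − r_a = 7.132×10⁶ m = 7132.1 km.
Perigee altitude = 7132.1 − 6371 = 761.11 km.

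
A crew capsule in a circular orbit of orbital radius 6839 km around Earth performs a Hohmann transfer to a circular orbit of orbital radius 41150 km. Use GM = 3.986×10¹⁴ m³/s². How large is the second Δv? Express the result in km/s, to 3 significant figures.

Δv ≈ 1.45 km/s

r₁ = 6839 km = 6.839×10⁶ m.
r₂ = 41150 km = 4.115×10⁷ m.
Transfer ellipse a_t = (r₁ + r₂)/2 = 2.399×10⁷ m.
At r₁: circular v_c1 = √(μ/r₁) = 7634 m/s; transfer-perigee v_p = √[μ(2/r₁ − 1/a_t)] = 9998 m/s.
At r₂: circular v_c2 = √(μ/r₂) = 3112 m/s; transfer-apogee v_a = √[μ(2/r₂ − 1/a_t)] = 1662 m/s.
Δv₂ = v_c2 − v_a = 1451 m/s.
= 1.451 km/s.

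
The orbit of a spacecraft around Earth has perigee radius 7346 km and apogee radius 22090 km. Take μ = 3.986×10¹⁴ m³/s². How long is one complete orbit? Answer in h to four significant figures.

Semi-major axis a = (r_p + r_a)/2 = (7346.0 + 22090)/2 = 14718 km = 1.472×10⁷ m.
By Kepler's third law T = 2π√(a³/μ) = 2π × 2.828×10³ = 1.777×10⁴ s.
= 4.936 h.

T ≈ 4.936 h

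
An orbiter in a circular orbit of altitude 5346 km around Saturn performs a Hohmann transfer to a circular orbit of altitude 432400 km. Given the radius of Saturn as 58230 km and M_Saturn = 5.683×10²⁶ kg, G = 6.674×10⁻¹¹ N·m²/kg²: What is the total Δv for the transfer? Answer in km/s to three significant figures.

μ = GM = 6.674×10⁻¹¹ × 5.683×10²⁶ = 3.793×10¹⁶ m³/s².
r₁ = 58230 + 5346 = 63576 km = 6.3576×10⁷ m.
r₂ = 58230 + 432400 = 490630 km = 4.9063×10⁸ m.
Transfer ellipse a_t = (r₁ + r₂)/2 = 2.771×10⁸ m.
At r₁: circular v_c1 = √(μ/r₁) = 24430 m/s; transfer-perikrone v_p = √[μ(2/r₁ − 1/a_t)] = 32500 m/s.
Δv₁ = v_p − v_c1 = 8076 m/s.
At r₂: circular v_c2 = √(μ/r₂) = 8792 m/s; transfer-apokrone v_a = √[μ(2/r₂ − 1/a_t)] = 4211 m/s.
Δv₂ = v_c2 − v_a = 4581 m/s.
Total Δv = Δv₁ + Δv₂ = 12660 m/s = 12.66 km/s.

Δv_total ≈ 12.7 km/s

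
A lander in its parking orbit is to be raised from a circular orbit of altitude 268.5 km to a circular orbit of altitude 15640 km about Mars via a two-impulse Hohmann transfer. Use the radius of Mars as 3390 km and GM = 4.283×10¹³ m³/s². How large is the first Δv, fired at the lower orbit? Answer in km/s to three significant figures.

r₁ = 3390 + 268.5 = 3658.5 km = 3.6585×10⁶ m.
r₂ = 3390 + 15640 = 19030 km = 1.9030×10⁷ m.
Transfer ellipse a_t = (r₁ + r₂)/2 = 1.134×10⁷ m.
At r₁: circular v_c1 = √(μ/r₁) = 3422 m/s; transfer-periapsis v_p = √[μ(2/r₁ − 1/a_t)] = 4432 m/s.
Δv₁ = v_p − v_c1 = 1010 m/s.
= 1.010 km/s.

Δv ≈ 1.01 km/s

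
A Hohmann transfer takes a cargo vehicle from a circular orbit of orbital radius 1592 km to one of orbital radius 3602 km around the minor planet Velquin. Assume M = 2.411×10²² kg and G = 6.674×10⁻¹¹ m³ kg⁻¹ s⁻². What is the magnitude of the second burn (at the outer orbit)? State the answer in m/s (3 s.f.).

μ = GM = 6.674×10⁻¹¹ × 2.411×10²² = 1.609×10¹² m³/s².
r₁ = 1592 km = 1.592×10⁶ m.
r₂ = 3602 km = 3.602×10⁶ m.
Transfer ellipse a_t = (r₁ + r₂)/2 = 2.597×10⁶ m.
At r₁: circular v_c1 = √(μ/r₁) = 1005 m/s; transfer-periapsis v_p = √[μ(2/r₁ − 1/a_t)] = 1184 m/s.
At r₂: circular v_c2 = √(μ/r₂) = 668.4 m/s; transfer-apoapsis v_a = √[μ(2/r₂ − 1/a_t)] = 523.3 m/s.
Δv₂ = v_c2 − v_a = 145.1 m/s.

Δv ≈ 145 m/s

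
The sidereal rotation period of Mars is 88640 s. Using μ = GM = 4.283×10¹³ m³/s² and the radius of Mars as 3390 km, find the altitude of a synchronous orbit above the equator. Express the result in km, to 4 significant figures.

A synchronous orbit has period T, so by Kepler's third law a = (μT²/4π²)^(1/3).
μT²/4π² = 4.283×10¹³ × (8.864×10⁴)² / 39.48 = 8.524×10²¹ m³.
a = 2.043×10⁷ m = 20428 km.
Altitude h = a − R = 20428 − 3390 = 17038 km.

h_sync ≈ 17040 km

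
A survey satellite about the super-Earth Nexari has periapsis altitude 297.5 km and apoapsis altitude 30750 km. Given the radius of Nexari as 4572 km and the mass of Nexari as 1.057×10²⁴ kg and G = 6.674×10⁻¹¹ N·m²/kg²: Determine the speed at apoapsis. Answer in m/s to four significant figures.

μ = GM = 6.674×10⁻¹¹ × 1.057×10²⁴ = 7.054×10¹³ m³/s².
r_p = 4572 + 297.5 = 4869.5 km = 4.8695×10⁶ m.
r_a = 4572 + 30750 = 35322 km = 3.5322×10⁷ m.
Semi-major axis a = (r_p + r_a)/2 = 20096 km = 2.010×10⁷ m.
Vis-viva: v² = μ(2/r − 1/a) = 7.054×10¹³ × (5.662×10⁻⁸ − 4.976×10⁻⁸) = 4.839×10⁵ m²/s².
v = 695.7 m/s.

v ≈ 695.7 m/s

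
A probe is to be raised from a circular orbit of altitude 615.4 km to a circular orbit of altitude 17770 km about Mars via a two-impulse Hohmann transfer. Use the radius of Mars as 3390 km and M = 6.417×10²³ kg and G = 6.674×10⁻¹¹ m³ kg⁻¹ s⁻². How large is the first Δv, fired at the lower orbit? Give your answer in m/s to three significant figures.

μ = GM = 6.674×10⁻¹¹ × 6.417×10²³ = 4.283×10¹³ m³/s².
r₁ = 3390 + 615.4 = 4005.4 km = 4.0054×10⁶ m.
r₂ = 3390 + 17770 = 21160 km = 2.1160×10⁷ m.
Transfer ellipse a_t = (r₁ + r₂)/2 = 1.258×10⁷ m.
At r₁: circular v_c1 = √(μ/r₁) = 3270 m/s; transfer-periapsis v_p = √[μ(2/r₁ − 1/a_t)] = 4240 m/s.
Δv₁ = v_p − v_c1 = 970.5 m/s.

Δv ≈ 970 m/s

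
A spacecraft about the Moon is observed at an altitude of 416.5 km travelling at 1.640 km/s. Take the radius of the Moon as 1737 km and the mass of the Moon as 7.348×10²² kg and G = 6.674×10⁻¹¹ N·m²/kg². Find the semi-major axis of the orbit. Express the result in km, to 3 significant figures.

a ≈ 2630 km

μ = GM = 6.674×10⁻¹¹ × 7.348×10²² = 4.904×10¹² m³/s².
r = 1737 + 416.5 = 2153.5 km = 2.154×10⁶ m.
Vis-viva rearranged: 1/a = 2/r − v²/μ = 9.287×10⁻⁷ − 5.484×10⁻⁷ = 3.803×10⁻⁷ m⁻¹.
a = 2.630×10⁶ m = 2629.7 km.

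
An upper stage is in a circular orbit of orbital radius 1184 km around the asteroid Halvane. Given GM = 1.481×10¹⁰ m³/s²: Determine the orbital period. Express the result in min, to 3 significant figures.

r = 1184 km = 1.184×10⁶ m.
Kepler's third law: T = 2π√(r³/μ) = 2π√((1.184×10⁶)³ / 1.481×10¹⁰).
r³/μ = 1.121×10⁸ s², so T = 2π × 1.059×10⁴ = 6.652×10⁴ s.
Converting: 6.652×10⁴ s ÷ 60.00 = 1109 min.

T ≈ 1110 min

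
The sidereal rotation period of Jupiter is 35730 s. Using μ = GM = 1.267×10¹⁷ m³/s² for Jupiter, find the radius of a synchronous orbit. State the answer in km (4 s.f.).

r_sync ≈ 1.600×10⁵ km

A synchronous orbit has period T, so by Kepler's third law a = (μT²/4π²)^(1/3).
μT²/4π² = 1.267×10¹⁷ × (3.573×10⁴)² / 39.48 = 4.097×10²⁴ m³.
a = 1.600×10⁸ m = 1.6002×10⁵ km.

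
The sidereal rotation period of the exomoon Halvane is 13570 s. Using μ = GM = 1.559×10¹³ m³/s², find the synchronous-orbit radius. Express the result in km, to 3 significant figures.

r_sync ≈ 4170 km

A synchronous orbit has period T, so by Kepler's third law a = (μT²/4π²)^(1/3).
μT²/4π² = 1.559×10¹³ × (1.357×10⁴)² / 39.48 = 7.272×10¹⁹ m³.
a = 4.174×10⁶ m = 4174.0 km.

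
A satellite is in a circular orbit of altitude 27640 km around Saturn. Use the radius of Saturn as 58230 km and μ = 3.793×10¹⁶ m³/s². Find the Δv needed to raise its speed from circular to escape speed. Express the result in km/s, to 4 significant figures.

r = 58230 + 27640 = 85870 km = 8.5870×10⁷ m.
Circular speed v_c = √(μ/r) = 21020 m/s.
Escape speed v_esc = √(2μ/r) = √2 × v_c = 29720 m/s.
Δv = v_esc − v_c = 8706 m/s = 8.706 km/s.

Δv ≈ 8.706 km/s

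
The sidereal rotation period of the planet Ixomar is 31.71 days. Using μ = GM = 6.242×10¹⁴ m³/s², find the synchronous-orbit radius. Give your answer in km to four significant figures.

T = 31.71 days = 2.740×10⁶ s.
A synchronous orbit has period T, so by Kepler's third law a = (μT²/4π²)^(1/3).
μT²/4π² = 6.242×10¹⁴ × (2.740×10⁶)² / 39.48 = 1.187×10²⁶ m³.
a = 4.914×10⁸ m = 4.9143×10⁵ km.

r_sync ≈ 4.914×10⁵ km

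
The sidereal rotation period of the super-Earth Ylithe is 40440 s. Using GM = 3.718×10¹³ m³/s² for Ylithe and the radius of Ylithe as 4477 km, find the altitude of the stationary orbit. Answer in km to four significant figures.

A synchronous orbit has period T, so by Kepler's third law a = (μT²/4π²)^(1/3).
μT²/4π² = 3.718×10¹³ × (4.044×10⁴)² / 39.48 = 1.540×10²¹ m³.
a = 1.155×10⁷ m = 11548 km.
Altitude h = a − R = 11548 − 4477 = 7071.5 km.

h_sync ≈ 7071 km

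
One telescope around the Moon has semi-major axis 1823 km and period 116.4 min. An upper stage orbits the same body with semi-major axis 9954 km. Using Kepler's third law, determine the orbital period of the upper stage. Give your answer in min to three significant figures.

Kepler's third law: T² ∝ a³, so T₂ = T₁ (a₂/a₁)^(3/2).
a₂/a₁ = 5.460, (a₂/a₁)^(3/2) = 12.76.
T₂ = 116.4 × 12.76 = 1485 min.

T₂ ≈ 1490 min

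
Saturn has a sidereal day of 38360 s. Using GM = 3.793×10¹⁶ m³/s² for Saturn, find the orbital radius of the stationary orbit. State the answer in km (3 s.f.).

r_sync ≈ 1.12×10⁵ km

A synchronous orbit has period T, so by Kepler's third law a = (μT²/4π²)^(1/3).
μT²/4π² = 3.793×10¹⁶ × (3.836×10⁴)² / 39.48 = 1.414×10²⁴ m³.
a = 1.122×10⁸ m = 1.1223×10⁵ km.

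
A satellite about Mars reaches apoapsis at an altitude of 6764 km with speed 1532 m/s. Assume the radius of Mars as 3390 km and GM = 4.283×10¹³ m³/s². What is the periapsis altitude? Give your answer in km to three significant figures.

periapsis altitude ≈ 524 km

r_a = 3390 + 6764 = 10154 km = 1.015×10⁷ m.
Specific energy ε = v²/2 − μ/r = -3.045×10⁶ J/kg, so a = −μ/(2ε) = 7.034×10⁶ m.
The apsides satisfy r_p + r_a = 2a, so the periapsis radius is 2a − r_a = 3.914×10⁶ m = 3913.9 km.
Periapsis altitude = 3913.9 − 3390 = 523.85 km.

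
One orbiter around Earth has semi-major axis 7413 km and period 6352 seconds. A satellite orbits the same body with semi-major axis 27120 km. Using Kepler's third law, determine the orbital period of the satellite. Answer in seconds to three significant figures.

Kepler's third law: T² ∝ a³, so T₂ = T₁ (a₂/a₁)^(3/2).
a₂/a₁ = 3.658, (a₂/a₁)^(3/2) = 6.998.
T₂ = 6352 × 6.998 = 44450 seconds.

T₂ ≈ 44400 seconds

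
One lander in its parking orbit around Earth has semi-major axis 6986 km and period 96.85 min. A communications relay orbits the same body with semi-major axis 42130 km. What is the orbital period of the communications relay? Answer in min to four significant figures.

T₂ ≈ 1434 min

Kepler's third law: T² ∝ a³, so T₂ = T₁ (a₂/a₁)^(3/2).
a₂/a₁ = 6.031, (a₂/a₁)^(3/2) = 14.81.
T₂ = 96.85 × 14.81 = 1434 min.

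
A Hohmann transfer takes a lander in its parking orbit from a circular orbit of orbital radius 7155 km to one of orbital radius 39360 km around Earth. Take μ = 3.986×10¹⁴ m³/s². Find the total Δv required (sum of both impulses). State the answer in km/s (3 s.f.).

Δv_total ≈ 3.66 km/s

r₁ = 7155 km = 7.155×10⁶ m.
r₂ = 39360 km = 3.936×10⁷ m.
Transfer ellipse a_t = (r₁ + r₂)/2 = 2.326×10⁷ m.
At r₁: circular v_c1 = √(μ/r₁) = 7464 m/s; transfer-perigee v_p = √[μ(2/r₁ − 1/a_t)] = 9710 m/s.
Δv₁ = v_p − v_c1 = 2246 m/s.
At r₂: circular v_c2 = √(μ/r₂) = 3182 m/s; transfer-apogee v_a = √[μ(2/r₂ − 1/a_t)] = 1765 m/s.
Δv₂ = v_c2 − v_a = 1417 m/s.
Total Δv = Δv₁ + Δv₂ = 3663 m/s = 3.663 km/s.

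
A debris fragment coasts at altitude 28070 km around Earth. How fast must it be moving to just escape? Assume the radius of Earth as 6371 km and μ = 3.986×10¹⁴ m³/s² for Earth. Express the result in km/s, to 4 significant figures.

r = 6371 + 28070 = 34441 km = 3.4441×10⁷ m.
Escape speed v_esc = √(2μ/r) = √(2 × 3.986×10¹⁴ / 3.444×10⁷) = √(2.315×10⁷) = 4811 m/s.
= 4.811 km/s.

v_esc ≈ 4.811 km/s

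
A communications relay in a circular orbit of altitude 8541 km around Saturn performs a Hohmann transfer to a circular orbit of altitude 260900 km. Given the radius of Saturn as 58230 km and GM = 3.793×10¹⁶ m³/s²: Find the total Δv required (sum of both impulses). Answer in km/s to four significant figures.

Δv_total ≈ 11.31 km/s

r₁ = 58230 + 8541 = 66771 km = 6.6771×10⁷ m.
r₂ = 58230 + 260900 = 319130 km = 3.1913×10⁸ m.
Transfer ellipse a_t = (r₁ + r₂)/2 = 1.930×10⁸ m.
At r₁: circular v_c1 = √(μ/r₁) = 23830 m/s; transfer-perikrone v_p = √[μ(2/r₁ − 1/a_t)] = 30650 m/s.
Δv₁ = v_p − v_c1 = 6818 m/s.
At r₂: circular v_c2 = √(μ/r₂) = 10900 m/s; transfer-apokrone v_a = √[μ(2/r₂ − 1/a_t)] = 6413 m/s.
Δv₂ = v_c2 − v_a = 4489 m/s.
Total Δv = Δv₁ + Δv₂ = 11310 m/s = 11.31 km/s.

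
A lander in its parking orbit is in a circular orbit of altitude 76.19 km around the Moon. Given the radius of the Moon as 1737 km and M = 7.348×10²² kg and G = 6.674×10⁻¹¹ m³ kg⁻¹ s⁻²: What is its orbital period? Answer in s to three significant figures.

μ = GM = 6.674×10⁻¹¹ × 7.348×10²² = 4.904×10¹² m³/s².
r = 1737 + 76.19 = 1813.2 km = 1.8132×10⁶ m.
Kepler's third law: T = 2π√(r³/μ) = 2π√((1.813×10⁶)³ / 4.904×10¹²).
r³/μ = 1.216×10⁶ s², so T = 2π × 1.103×10³ = 6.927×10³ s.

T ≈ 6930 s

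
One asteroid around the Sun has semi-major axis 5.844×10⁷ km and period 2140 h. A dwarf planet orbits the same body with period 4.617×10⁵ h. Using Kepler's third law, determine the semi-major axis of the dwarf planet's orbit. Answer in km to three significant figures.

Kepler's third law: a³ ∝ T², so a₂ = a₁ (T₂/T₁)^(2/3).
T₂/T₁ = 215.7, (T₂/T₁)^(2/3) = 35.97.
a₂ = 5.844×10⁷ × 35.97 = 2.102×10⁹ km.

a₂ ≈ 2.10×10⁹ km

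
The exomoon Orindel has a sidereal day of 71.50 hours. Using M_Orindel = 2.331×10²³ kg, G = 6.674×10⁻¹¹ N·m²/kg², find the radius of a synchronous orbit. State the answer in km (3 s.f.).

r_sync ≈ 29700 km

μ = GM = 6.674×10⁻¹¹ × 2.331×10²³ = 1.556×10¹³ m³/s².
T = 71.50 hours = 2.574×10⁵ s.
A synchronous orbit has period T, so by Kepler's third law a = (μT²/4π²)^(1/3).
μT²/4π² = 1.556×10¹³ × (2.574×10⁵)² / 39.48 = 2.611×10²² m³.
a = 2.967×10⁷ m = 29666 km.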